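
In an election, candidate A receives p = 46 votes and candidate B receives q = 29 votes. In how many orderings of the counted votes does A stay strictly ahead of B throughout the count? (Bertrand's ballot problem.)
Strict-lead orderings = 115582176701226353104

Total orderings of the 75 votes with 46 for A: C(75, 46) = 509921367799528028400. By the Bertrand ballot formula (Cycle Lemma / reflection principle), the number of orderings in which A is strictly ahead of B throughout is (p − q)/(p + q) · C(p + q, p) = (46 − 29)/(46 + 29) · 509921367799528028400 = 115582176701226353104.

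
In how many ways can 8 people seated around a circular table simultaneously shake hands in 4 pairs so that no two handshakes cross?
C_4 = 14

These noncrossing handshakes are counted by the Catalan number C_n = (1/(n + 1)) · C(2n, n). For n = 4: C_4 = (1/5) · C(8, 4) = 70/5 = 14.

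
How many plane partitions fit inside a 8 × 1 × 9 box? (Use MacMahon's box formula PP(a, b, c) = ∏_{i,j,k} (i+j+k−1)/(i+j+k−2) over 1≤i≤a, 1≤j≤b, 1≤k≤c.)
PP(8, 1, 9) = 24310

Evaluate the triple product over i = 1..8, j = 1..1, k = 1..9. The factors are (2/1) · (3/2) · (4/3) · (5/4) · (6/5) · (7/6) · (8/7) · (9/8) · … (72 factors total). The numerators and denominators telescope so the product is an integer; carrying out the multiplication exactly gives PP(8, 1, 9) = 24310.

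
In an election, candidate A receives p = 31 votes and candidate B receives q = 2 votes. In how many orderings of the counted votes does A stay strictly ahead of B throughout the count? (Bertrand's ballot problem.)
Strict-lead orderings = 464

Total orderings of the 33 votes with 31 for A: C(33, 31) = 528. By the Bertrand ballot formula (Cycle Lemma / reflection principle), the number of orderings in which A is strictly ahead of B throughout is (p − q)/(p + q) · C(p + q, p) = (31 − 2)/(31 + 2) · 528 = 464.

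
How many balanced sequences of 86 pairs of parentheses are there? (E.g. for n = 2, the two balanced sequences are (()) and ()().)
C_86 = 4180080073556524734514695828170907458428751314320

These balanced parentheses are counted by the Catalan number C_n = (1/(n + 1)) · C(2n, n). For n = 86: C_86 = (1/87) · C(172, 86) = 363666966399417651902778537050868948883301364345840/87 = 4180080073556524734514695828170907458428751314320.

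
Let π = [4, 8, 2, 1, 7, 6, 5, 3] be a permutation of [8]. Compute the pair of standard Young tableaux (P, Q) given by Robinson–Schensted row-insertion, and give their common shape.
P = [1, 3] / [2, 5] / [4, 6] / [7] / [8];  Q = [1, 2] / [3, 5] / [4, 6] / [7] / [8];  common shape = (2, 2, 2, 1, 1)

Row-insert the values π_1, π_2, … into P one at a time, bumping the leftmost entry strictly greater than the inserted value down to the next row. The recording tableau Q records, in position (i, j), the step at which that cell was added to P.
  Insert 4 (step 1): P = [4];  Q = [1]
  Insert 8 (step 2): P = [4, 8];  Q = [1, 2]
  Insert 2 (step 3): P = [2, 8] / [4];  Q = [1, 2] / [3]
  Insert 1 (step 4): P = [1, 8] / [2] / [4];  Q = [1, 2] / [3] / [4]
  Insert 7 (step 5): P = [1, 7] / [2, 8] / [4];  Q = [1, 2] / [3, 5] / [4]
  Insert 6 (step 6): P = [1, 6] / [2, 7] / [4, 8];  Q = [1, 2] / [3, 5] / [4, 6]
  Insert 5 (step 7): P = [1, 5] / [2, 6] / [4, 7] / [8];  Q = [1, 2] / [3, 5] / [4, 6] / [7]
  Insert 3 (step 8): P = [1, 3] / [2, 5] / [4, 6] / [7] / [8];  Q = [1, 2] / [3, 5] / [4, 6] / [7] / [8]
Final shape: (2, 2, 2, 1, 1).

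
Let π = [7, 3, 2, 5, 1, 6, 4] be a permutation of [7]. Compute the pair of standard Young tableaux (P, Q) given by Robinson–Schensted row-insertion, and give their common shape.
P = [1, 4, 6] / [2, 5] / [3] / [7];  Q = [1, 4, 6] / [2, 7] / [3] / [5];  common shape = (3, 2, 1, 1)

Row-insert the values π_1, π_2, … into P one at a time, bumping the leftmost entry strictly greater than the inserted value down to the next row. The recording tableau Q records, in position (i, j), the step at which that cell was added to P.
  Insert 7 (step 1): P = [7];  Q = [1]
  Insert 3 (step 2): P = [3] / [7];  Q = [1] / [2]
  Insert 2 (step 3): P = [2] / [3] / [7];  Q = [1] / [2] / [3]
  Insert 5 (step 4): P = [2, 5] / [3] / [7];  Q = [1, 4] / [2] / [3]
  Insert 1 (step 5): P = [1, 5] / [2] / [3] / [7];  Q = [1, 4] / [2] / [3] / [5]
  Insert 6 (step 6): P = [1, 5, 6] / [2] / [3] / [7];  Q = [1, 4, 6] / [2] / [3] / [5]
  Insert 4 (step 7): P = [1, 4, 6] / [2, 5] / [3] / [7];  Q = [1, 4, 6] / [2, 7] / [3] / [5]
Final shape: (3, 2, 1, 1).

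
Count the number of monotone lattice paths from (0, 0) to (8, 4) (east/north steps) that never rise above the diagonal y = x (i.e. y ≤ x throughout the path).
Number of paths = 275

By the reflection principle (André's argument), the number of monotone paths to (8, 4) with n ≤ m that never go above y = x is C(12, 8) − C(12, 9) = 495 − 220 = 275.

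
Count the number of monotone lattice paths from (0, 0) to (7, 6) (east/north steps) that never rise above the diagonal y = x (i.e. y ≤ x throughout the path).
Number of paths = 429

By the reflection principle (André's argument), the number of monotone paths to (7, 6) with n ≤ m that never go above y = x is C(13, 7) − C(13, 8) = 1716 − 1287 = 429.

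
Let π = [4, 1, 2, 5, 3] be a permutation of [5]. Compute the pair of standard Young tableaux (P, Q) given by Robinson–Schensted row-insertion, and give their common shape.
P = [1, 2, 3] / [4, 5];  Q = [1, 3, 4] / [2, 5];  common shape = (3, 2)

Row-insert the values π_1, π_2, … into P one at a time, bumping the leftmost entry strictly greater than the inserted value down to the next row. The recording tableau Q records, in position (i, j), the step at which that cell was added to P.
  Insert 4 (step 1): P = [4];  Q = [1]
  Insert 1 (step 2): P = [1] / [4];  Q = [1] / [2]
  Insert 2 (step 3): P = [1, 2] / [4];  Q = [1, 3] / [2]
  Insert 5 (step 4): P = [1, 2, 5] / [4];  Q = [1, 3, 4] / [2]
  Insert 3 (step 5): P = [1, 2, 3] / [4, 5];  Q = [1, 3, 4] / [2, 5]
Final shape: (3, 2).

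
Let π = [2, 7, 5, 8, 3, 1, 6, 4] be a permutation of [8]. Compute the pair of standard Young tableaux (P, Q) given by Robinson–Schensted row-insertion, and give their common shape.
P = [1, 3, 4] / [2, 6] / [5, 8] / [7];  Q = [1, 2, 4] / [3, 7] / [5, 8] / [6];  common shape = (3, 2, 2, 1)

Row-insert the values π_1, π_2, … into P one at a time, bumping the leftmost entry strictly greater than the inserted value down to the next row. The recording tableau Q records, in position (i, j), the step at which that cell was added to P.
  Insert 2 (step 1): P = [2];  Q = [1]
  Insert 7 (step 2): P = [2, 7];  Q = [1, 2]
  Insert 5 (step 3): P = [2, 5] / [7];  Q = [1, 2] / [3]
  Insert 8 (step 4): P = [2, 5, 8] / [7];  Q = [1, 2, 4] / [3]
  Insert 3 (step 5): P = [2, 3, 8] / [5] / [7];  Q = [1, 2, 4] / [3] / [5]
  Insert 1 (step 6): P = [1, 3, 8] / [2] / [5] / [7];  Q = [1, 2, 4] / [3] / [5] / [6]
  Insert 6 (step 7): P = [1, 3, 6] / [2, 8] / [5] / [7];  Q = [1, 2, 4] / [3, 7] / [5] / [6]
  Insert 4 (step 8): P = [1, 3, 4] / [2, 6] / [5, 8] / [7];  Q = [1, 2, 4] / [3, 7] / [5, 8] / [6]
Final shape: (3, 2, 2, 1).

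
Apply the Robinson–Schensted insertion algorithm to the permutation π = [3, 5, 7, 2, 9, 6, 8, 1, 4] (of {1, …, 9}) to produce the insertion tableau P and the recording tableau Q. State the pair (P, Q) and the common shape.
P = [1, 4, 6, 8] / [2, 5, 9] / [3, 7];  Q = [1, 2, 3, 5] / [4, 6, 7] / [8, 9];  common shape = (4, 3, 2)

Row-insert the values π_1, π_2, … into P one at a time, bumping the leftmost entry strictly greater than the inserted value down to the next row. The recording tableau Q records, in position (i, j), the step at which that cell was added to P.
  Insert 3 (step 1): P = [3];  Q = [1]
  Insert 5 (step 2): P = [3, 5];  Q = [1, 2]
  Insert 7 (step 3): P = [3, 5, 7];  Q = [1, 2, 3]
  Insert 2 (step 4): P = [2, 5, 7] / [3];  Q = [1, 2, 3] / [4]
  Insert 9 (step 5): P = [2, 5, 7, 9] / [3];  Q = [1, 2, 3, 5] / [4]
  Insert 6 (step 6): P = [2, 5, 6, 9] / [3, 7];  Q = [1, 2, 3, 5] / [4, 6]
  Insert 8 (step 7): P = [2, 5, 6, 8] / [3, 7, 9];  Q = [1, 2, 3, 5] / [4, 6, 7]
  Insert 1 (step 8): P = [1, 5, 6, 8] / [2, 7, 9] / [3];  Q = [1, 2, 3, 5] / [4, 6, 7] / [8]
  Insert 4 (step 9): P = [1, 4, 6, 8] / [2, 5, 9] / [3, 7];  Q = [1, 2, 3, 5] / [4, 6, 7] / [8, 9]
Final shape: (4, 3, 2).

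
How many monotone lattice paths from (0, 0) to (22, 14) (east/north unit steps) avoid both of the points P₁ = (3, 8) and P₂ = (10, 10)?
Number of paths = 3441630580

Inclusion–exclusion. Total paths: C(36, 22) = 3796297200. Through P₁: C(11, 3)·C(25, 19) = 29221500. Through P₂: C(20, 10)·C(16, 12) = 336255920. Since P₁ is strictly southwest of P₂, a monotone path through both must visit P₁ then P₂; paths through both = C(11, 3)·C(9, 7)·C(16, 12) = 10810800. Avoid both = 3796297200 − 29221500 − 336255920 + 10810800 = 3441630580.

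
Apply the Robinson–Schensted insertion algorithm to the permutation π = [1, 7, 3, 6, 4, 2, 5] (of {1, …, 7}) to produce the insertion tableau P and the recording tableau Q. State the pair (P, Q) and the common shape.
P = [1, 2, 4, 5] / [3] / [6] / [7];  Q = [1, 2, 4, 7] / [3] / [5] / [6];  common shape = (4, 1, 1, 1)

Row-insert the values π_1, π_2, … into P one at a time, bumping the leftmost entry strictly greater than the inserted value down to the next row. The recording tableau Q records, in position (i, j), the step at which that cell was added to P.
  Insert 1 (step 1): P = [1];  Q = [1]
  Insert 7 (step 2): P = [1, 7];  Q = [1, 2]
  Insert 3 (step 3): P = [1, 3] / [7];  Q = [1, 2] / [3]
  Insert 6 (step 4): P = [1, 3, 6] / [7];  Q = [1, 2, 4] / [3]
  Insert 4 (step 5): P = [1, 3, 4] / [6] / [7];  Q = [1, 2, 4] / [3] / [5]
  Insert 2 (step 6): P = [1, 2, 4] / [3] / [6] / [7];  Q = [1, 2, 4] / [3] / [5] / [6]
  Insert 5 (step 7): P = [1, 2, 4, 5] / [3] / [6] / [7];  Q = [1, 2, 4, 7] / [3] / [5] / [6]
Final shape: (4, 1, 1, 1).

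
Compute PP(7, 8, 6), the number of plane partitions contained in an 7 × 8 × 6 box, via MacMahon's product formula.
PP(7, 8, 6) = 19702998159210080

Evaluate the triple product over i = 1..7, j = 1..8, k = 1..6. The factors are (2/1) · (3/2) · (4/3) · (5/4) · (6/5) · (7/6) · (3/2) · (4/3) · … (336 factors total). The numerators and denominators telescope so the product is an integer; carrying out the multiplication exactly gives PP(7, 8, 6) = 19702998159210080.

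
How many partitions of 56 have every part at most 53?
p(56, parts ≤ 53) = 526819

Use the recurrence p(n, m) = p(n, m−1) + p(n−m, m): either the largest part is < m (count p(n, m−1)) or the largest part is exactly m (remove one copy of m, count p(n−m, m)). With p(0, ·) = 1 this gives p(56, parts ≤ 53) = 526819. (By conjugating Young diagrams, this also counts partitions of 56 into at most 53 parts.)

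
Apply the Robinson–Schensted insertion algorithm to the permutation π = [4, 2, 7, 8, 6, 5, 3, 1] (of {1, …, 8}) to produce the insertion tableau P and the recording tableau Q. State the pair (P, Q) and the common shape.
P = [1, 3, 8] / [2, 5] / [4] / [6] / [7];  Q = [1, 3, 4] / [2, 5] / [6] / [7] / [8];  common shape = (3, 2, 1, 1, 1)

Row-insert the values π_1, π_2, … into P one at a time, bumping the leftmost entry strictly greater than the inserted value down to the next row. The recording tableau Q records, in position (i, j), the step at which that cell was added to P.
  Insert 4 (step 1): P = [4];  Q = [1]
  Insert 2 (step 2): P = [2] / [4];  Q = [1] / [2]
  Insert 7 (step 3): P = [2, 7] / [4];  Q = [1, 3] / [2]
  Insert 8 (step 4): P = [2, 7, 8] / [4];  Q = [1, 3, 4] / [2]
  Insert 6 (step 5): P = [2, 6, 8] / [4, 7];  Q = [1, 3, 4] / [2, 5]
  Insert 5 (step 6): P = [2, 5, 8] / [4, 6] / [7];  Q = [1, 3, 4] / [2, 5] / [6]
  Insert 3 (step 7): P = [2, 3, 8] / [4, 5] / [6] / [7];  Q = [1, 3, 4] / [2, 5] / [6] / [7]
  Insert 1 (step 8): P = [1, 3, 8] / [2, 5] / [4] / [6] / [7];  Q = [1, 3, 4] / [2, 5] / [6] / [7] / [8]
Final shape: (3, 2, 1, 1, 1).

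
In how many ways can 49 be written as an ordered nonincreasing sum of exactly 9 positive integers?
p(49, 9 parts) = 13338

Partitions of n into exactly k parts are in bijection with partitions of n − k into at most k parts (subtract 1 from each part). So p(49, exactly 9) = p(40, parts ≤ 9). Computing via the recurrence p(m, j) = p(m, j−1) + p(m−j, j) gives 13338.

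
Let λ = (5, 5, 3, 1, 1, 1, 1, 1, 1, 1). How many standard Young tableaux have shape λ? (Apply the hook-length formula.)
# SYT of shape (5, 5, 3, 1, 1, 1, 1, 1, 1, 1) = 18418752

Hook-length formula: f^λ = n! / Π hook(c), product over all cells c of the Young diagram. For λ = (5, 5, 3, 1, 1, 1, 1, 1, 1, 1), n = 20 boxes. Hook lengths by row (left-to-right, top-to-bottom): [14, 6, 5, 3, 2]; [13, 5, 4, 2, 1]; [10, 2, 1]; [7]; [6]; [5]; [4]; [3]; [2]; [1]. Product of hooks = 132088320000. So f^λ = 20! / 132088320000 = 2432902008176640000 / 132088320000 = 18418752.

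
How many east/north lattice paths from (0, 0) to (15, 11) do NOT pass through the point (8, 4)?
Number of paths = 6027320

Total paths from (0, 0) to (15, 11): C(26, 15) = 7726160. Paths through (8, 4): (paths (0, 0) → (8, 4)) × (paths (8, 4) → (15, 11)) = C(12, 8) · C(14, 7) = 495 · 3432 = 1698840. Avoidance count = 7726160 − 1698840 = 6027320.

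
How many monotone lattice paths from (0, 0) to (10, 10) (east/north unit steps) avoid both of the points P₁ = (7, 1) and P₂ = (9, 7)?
Number of paths = 138132

Inclusion–exclusion. Total paths: C(20, 10) = 184756. Through P₁: C(8, 7)·C(12, 3) = 1760. Through P₂: C(16, 9)·C(4, 1) = 45760. Since P₁ is strictly southwest of P₂, a monotone path through both must visit P₁ then P₂; paths through both = C(8, 7)·C(8, 2)·C(4, 1) = 896. Avoid both = 184756 − 1760 − 45760 + 896 = 138132.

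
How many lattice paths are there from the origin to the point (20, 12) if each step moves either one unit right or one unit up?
Number of paths = 225792840

A monotone lattice path from (0, 0) to (20, 12) consists of 20 east steps and 12 north steps in some order, so it is determined by which 20 of the 32 steps are east. The count is C(32, 20) = 225792840.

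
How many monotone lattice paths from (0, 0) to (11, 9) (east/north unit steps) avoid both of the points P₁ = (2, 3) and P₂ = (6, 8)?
Number of paths = 107452

Inclusion–exclusion. Total paths: C(20, 11) = 167960. Through P₁: C(5, 2)·C(15, 9) = 50050. Through P₂: C(14, 6)·C(6, 5) = 18018. Since P₁ is strictly southwest of P₂, a monotone path through both must visit P₁ then P₂; paths through both = C(5, 2)·C(9, 4)·C(6, 5) = 7560. Avoid both = 167960 − 50050 − 18018 + 7560 = 107452.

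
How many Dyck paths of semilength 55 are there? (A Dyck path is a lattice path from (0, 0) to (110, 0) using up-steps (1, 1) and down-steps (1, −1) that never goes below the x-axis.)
C_55 = 1759414616608818870992479875972

These Dyck paths are counted by the Catalan number C_n = (1/(n + 1)) · C(2n, n). For n = 55: C_55 = (1/56) · C(110, 55) = 98527218530093856775578873054432/56 = 1759414616608818870992479875972.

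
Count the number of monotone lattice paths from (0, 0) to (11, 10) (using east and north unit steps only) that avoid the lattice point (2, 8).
Number of paths = 350241

Total paths from (0, 0) to (11, 10): C(21, 11) = 352716. Paths through (2, 8): (paths (0, 0) → (2, 8)) × (paths (2, 8) → (11, 10)) = C(10, 2) · C(11, 9) = 45 · 55 = 2475. Avoidance count = 352716 − 2475 = 350241.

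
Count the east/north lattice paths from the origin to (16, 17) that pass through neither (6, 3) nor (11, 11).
Number of paths = 726093918

Inclusion–exclusion. Total paths: C(33, 16) = 1166803110. Through P₁: C(9, 6)·C(24, 10) = 164745504. Through P₂: C(22, 11)·C(11, 5) = 325909584. Since P₁ is strictly southwest of P₂, a monotone path through both must visit P₁ then P₂; paths through both = C(9, 6)·C(13, 5)·C(11, 5) = 49945896. Avoid both = 1166803110 − 164745504 − 325909584 + 49945896 = 726093918.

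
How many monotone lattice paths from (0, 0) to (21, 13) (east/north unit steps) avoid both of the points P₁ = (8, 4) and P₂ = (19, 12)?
Number of paths = 370638555

Inclusion–exclusion. Total paths: C(34, 21) = 927983760. Through P₁: C(12, 8)·C(22, 13) = 246222900. Through P₂: C(31, 19)·C(3, 2) = 423361575. Since P₁ is strictly southwest of P₂, a monotone path through both must visit P₁ then P₂; paths through both = C(12, 8)·C(19, 11)·C(3, 2) = 112239270. Avoid both = 927983760 − 246222900 − 423361575 + 112239270 = 370638555.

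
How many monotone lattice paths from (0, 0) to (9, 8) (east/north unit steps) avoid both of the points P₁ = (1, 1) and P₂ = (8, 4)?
Number of paths = 10165

Inclusion–exclusion. Total paths: C(17, 9) = 24310. Through P₁: C(2, 1)·C(15, 8) = 12870. Through P₂: C(12, 8)·C(5, 1) = 2475. Since P₁ is strictly southwest of P₂, a monotone path through both must visit P₁ then P₂; paths through both = C(2, 1)·C(10, 7)·C(5, 1) = 1200. Avoid both = 24310 − 12870 − 2475 + 1200 = 10165.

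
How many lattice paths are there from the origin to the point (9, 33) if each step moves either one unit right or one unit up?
Number of paths = 445891810

A monotone lattice path from (0, 0) to (9, 33) consists of 9 east steps and 33 north steps in some order, so it is determined by which 9 of the 42 steps are east. The count is C(42, 9) = 445891810.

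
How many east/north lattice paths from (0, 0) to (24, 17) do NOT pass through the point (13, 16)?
Number of paths = 150770113470

Total paths from (0, 0) to (24, 17): C(41, 24) = 151584480450. Paths through (13, 16): (paths (0, 0) → (13, 16)) × (paths (13, 16) → (24, 17)) = C(29, 13) · C(12, 11) = 67863915 · 12 = 814366980. Avoidance count = 151584480450 − 814366980 = 150770113470.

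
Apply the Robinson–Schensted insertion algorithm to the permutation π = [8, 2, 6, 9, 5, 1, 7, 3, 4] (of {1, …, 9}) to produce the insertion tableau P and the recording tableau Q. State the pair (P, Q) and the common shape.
P = [1, 3, 4] / [2, 5, 7] / [6, 9] / [8];  Q = [1, 3, 4] / [2, 7, 9] / [5, 8] / [6];  common shape = (3, 3, 2, 1)

Row-insert the values π_1, π_2, … into P one at a time, bumping the leftmost entry strictly greater than the inserted value down to the next row. The recording tableau Q records, in position (i, j), the step at which that cell was added to P.
  Insert 8 (step 1): P = [8];  Q = [1]
  Insert 2 (step 2): P = [2] / [8];  Q = [1] / [2]
  Insert 6 (step 3): P = [2, 6] / [8];  Q = [1, 3] / [2]
  Insert 9 (step 4): P = [2, 6, 9] / [8];  Q = [1, 3, 4] / [2]
  Insert 5 (step 5): P = [2, 5, 9] / [6] / [8];  Q = [1, 3, 4] / [2] / [5]
  Insert 1 (step 6): P = [1, 5, 9] / [2] / [6] / [8];  Q = [1, 3, 4] / [2] / [5] / [6]
  Insert 7 (step 7): P = [1, 5, 7] / [2, 9] / [6] / [8];  Q = [1, 3, 4] / [2, 7] / [5] / [6]
  Insert 3 (step 8): P = [1, 3, 7] / [2, 5] / [6, 9] / [8];  Q = [1, 3, 4] / [2, 7] / [5, 8] / [6]
  Insert 4 (step 9): P = [1, 3, 4] / [2, 5, 7] / [6, 9] / [8];  Q = [1, 3, 4] / [2, 7, 9] / [5, 8] / [6]
Final shape: (3, 3, 2, 1).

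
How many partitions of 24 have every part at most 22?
p(24, parts ≤ 22) = 1573

Use the recurrence p(n, m) = p(n, m−1) + p(n−m, m): either the largest part is < m (count p(n, m−1)) or the largest part is exactly m (remove one copy of m, count p(n−m, m)). With p(0, ·) = 1 this gives p(24, parts ≤ 22) = 1573. (By conjugating Young diagrams, this also counts partitions of 24 into at most 22 parts.)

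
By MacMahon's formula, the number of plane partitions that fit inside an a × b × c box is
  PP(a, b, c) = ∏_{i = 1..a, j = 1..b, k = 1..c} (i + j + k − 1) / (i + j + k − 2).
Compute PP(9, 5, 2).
PP(9, 5, 2) = 1002001

Evaluate the triple product over i = 1..9, j = 1..5, k = 1..2. The factors are (2/1) · (3/2) · (3/2) · (4/3) · (4/3) · (5/4) · (5/4) · (6/5) · … (90 factors total). The numerators and denominators telescope so the product is an integer; carrying out the multiplication exactly gives PP(9, 5, 2) = 1002001.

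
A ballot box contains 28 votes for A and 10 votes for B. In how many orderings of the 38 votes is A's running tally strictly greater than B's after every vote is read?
Strict-lead orderings = 223926516

Total orderings of the 38 votes with 28 for A: C(38, 28) = 472733756. By the Bertrand ballot formula (Cycle Lemma / reflection principle), the number of orderings in which A is strictly ahead of B throughout is (p − q)/(p + q) · C(p + q, p) = (28 − 10)/(28 + 10) · 472733756 = 223926516.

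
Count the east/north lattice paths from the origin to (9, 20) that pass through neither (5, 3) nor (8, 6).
Number of paths = 9651600

Inclusion–exclusion. Total paths: C(29, 9) = 10015005. Through P₁: C(8, 5)·C(21, 4) = 335160. Through P₂: C(14, 8)·C(15, 1) = 45045. Since P₁ is strictly southwest of P₂, a monotone path through both must visit P₁ then P₂; paths through both = C(8, 5)·C(6, 3)·C(15, 1) = 16800. Avoid both = 10015005 − 335160 − 45045 + 16800 = 9651600.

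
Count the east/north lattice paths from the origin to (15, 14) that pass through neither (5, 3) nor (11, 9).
Number of paths = 43163448

Inclusion–exclusion. Total paths: C(29, 15) = 77558760. Through P₁: C(8, 5)·C(21, 10) = 19752096. Through P₂: C(20, 11)·C(9, 4) = 21162960. Since P₁ is strictly southwest of P₂, a monotone path through both must visit P₁ then P₂; paths through both = C(8, 5)·C(12, 6)·C(9, 4) = 6519744. Avoid both = 77558760 − 19752096 − 21162960 + 6519744 = 43163448.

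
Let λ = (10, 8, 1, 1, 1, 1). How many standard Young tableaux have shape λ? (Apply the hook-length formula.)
# SYT of shape (10, 8, 1, 1, 1, 1) = 42678636

Hook-length formula: f^λ = n! / Π hook(c), product over all cells c of the Young diagram. For λ = (10, 8, 1, 1, 1, 1), n = 22 boxes. Hook lengths by row (left-to-right, top-to-bottom): [15, 10, 9, 8, 7, 6, 5, 4, 2, 1]; [12, 7, 6, 5, 4, 3, 2, 1]; [4]; [3]; [2]; [1]. Product of hooks = 26336378880000. So f^λ = 22! / 26336378880000 = 1124000727777607680000 / 26336378880000 = 42678636.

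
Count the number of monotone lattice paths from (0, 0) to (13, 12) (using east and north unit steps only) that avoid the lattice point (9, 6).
Number of paths = 4149250

Total paths from (0, 0) to (13, 12): C(25, 13) = 5200300. Paths through (9, 6): (paths (0, 0) → (9, 6)) × (paths (9, 6) → (13, 12)) = C(15, 9) · C(10, 4) = 5005 · 210 = 1051050. Avoidance count = 5200300 − 1051050 = 4149250.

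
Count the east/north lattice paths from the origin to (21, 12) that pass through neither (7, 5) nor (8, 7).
Number of paths = 227946048

Inclusion–exclusion. Total paths: C(33, 21) = 354817320. Through P₁: C(12, 7)·C(21, 14) = 92093760. Through P₂: C(15, 8)·C(18, 13) = 55135080. Since P₁ is strictly southwest of P₂, a monotone path through both must visit P₁ then P₂; paths through both = C(12, 7)·C(3, 1)·C(18, 13) = 20357568. Avoid both = 354817320 − 92093760 − 55135080 + 20357568 = 227946048.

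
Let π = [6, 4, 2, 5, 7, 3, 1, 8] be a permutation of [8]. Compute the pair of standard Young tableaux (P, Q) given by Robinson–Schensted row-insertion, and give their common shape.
P = [1, 3, 7, 8] / [2, 5] / [4] / [6];  Q = [1, 4, 5, 8] / [2, 6] / [3] / [7];  common shape = (4, 2, 1, 1)

Row-insert the values π_1, π_2, … into P one at a time, bumping the leftmost entry strictly greater than the inserted value down to the next row. The recording tableau Q records, in position (i, j), the step at which that cell was added to P.
  Insert 6 (step 1): P = [6];  Q = [1]
  Insert 4 (step 2): P = [4] / [6];  Q = [1] / [2]
  Insert 2 (step 3): P = [2] / [4] / [6];  Q = [1] / [2] / [3]
  Insert 5 (step 4): P = [2, 5] / [4] / [6];  Q = [1, 4] / [2] / [3]
  Insert 7 (step 5): P = [2, 5, 7] / [4] / [6];  Q = [1, 4, 5] / [2] / [3]
  Insert 3 (step 6): P = [2, 3, 7] / [4, 5] / [6];  Q = [1, 4, 5] / [2, 6] / [3]
  Insert 1 (step 7): P = [1, 3, 7] / [2, 5] / [4] / [6];  Q = [1, 4, 5] / [2, 6] / [3] / [7]
  Insert 8 (step 8): P = [1, 3, 7, 8] / [2, 5] / [4] / [6];  Q = [1, 4, 5, 8] / [2, 6] / [3] / [7]
Final shape: (4, 2, 1, 1).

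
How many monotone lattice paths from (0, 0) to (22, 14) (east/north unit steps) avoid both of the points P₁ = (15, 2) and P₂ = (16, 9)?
Number of paths = 2846092638

Inclusion–exclusion. Total paths: C(36, 22) = 3796297200. Through P₁: C(17, 15)·C(19, 7) = 6852768. Through P₂: C(25, 16)·C(11, 6) = 943854450. Since P₁ is strictly southwest of P₂, a monotone path through both must visit P₁ then P₂; paths through both = C(17, 15)·C(8, 1)·C(11, 6) = 502656. Avoid both = 3796297200 − 6852768 − 943854450 + 502656 = 2846092638.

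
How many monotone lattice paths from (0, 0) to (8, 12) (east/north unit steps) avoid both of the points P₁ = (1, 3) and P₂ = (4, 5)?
Number of paths = 51830

Inclusion–exclusion. Total paths: C(20, 8) = 125970. Through P₁: C(4, 1)·C(16, 7) = 45760. Through P₂: C(9, 4)·C(11, 4) = 41580. Since P₁ is strictly southwest of P₂, a monotone path through both must visit P₁ then P₂; paths through both = C(4, 1)·C(5, 3)·C(11, 4) = 13200. Avoid both = 125970 − 45760 − 41580 + 13200 = 51830.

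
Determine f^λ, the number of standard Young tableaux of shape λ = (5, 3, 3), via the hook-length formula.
# SYT of shape (5, 3, 3) = 660

Hook-length formula: f^λ = n! / Π hook(c), product over all cells c of the Young diagram. For λ = (5, 3, 3), n = 11 boxes. Hook lengths by row (left-to-right, top-to-bottom): [7, 6, 5, 2, 1]; [4, 3, 2]; [3, 2, 1]. Product of hooks = 60480. So f^λ = 11! / 60480 = 39916800 / 60480 = 660.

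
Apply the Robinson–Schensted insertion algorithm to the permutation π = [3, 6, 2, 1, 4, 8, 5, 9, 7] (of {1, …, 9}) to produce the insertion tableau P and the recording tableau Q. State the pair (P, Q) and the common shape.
P = [1, 4, 5, 7] / [2, 6, 8, 9] / [3];  Q = [1, 2, 6, 8] / [3, 5, 7, 9] / [4];  common shape = (4, 4, 1)

Row-insert the values π_1, π_2, … into P one at a time, bumping the leftmost entry strictly greater than the inserted value down to the next row. The recording tableau Q records, in position (i, j), the step at which that cell was added to P.
  Insert 3 (step 1): P = [3];  Q = [1]
  Insert 6 (step 2): P = [3, 6];  Q = [1, 2]
  Insert 2 (step 3): P = [2, 6] / [3];  Q = [1, 2] / [3]
  Insert 1 (step 4): P = [1, 6] / [2] / [3];  Q = [1, 2] / [3] / [4]
  Insert 4 (step 5): P = [1, 4] / [2, 6] / [3];  Q = [1, 2] / [3, 5] / [4]
  Insert 8 (step 6): P = [1, 4, 8] / [2, 6] / [3];  Q = [1, 2, 6] / [3, 5] / [4]
  Insert 5 (step 7): P = [1, 4, 5] / [2, 6, 8] / [3];  Q = [1, 2, 6] / [3, 5, 7] / [4]
  Insert 9 (step 8): P = [1, 4, 5, 9] / [2, 6, 8] / [3];  Q = [1, 2, 6, 8] / [3, 5, 7] / [4]
  Insert 7 (step 9): P = [1, 4, 5, 7] / [2, 6, 8, 9] / [3];  Q = [1, 2, 6, 8] / [3, 5, 7, 9] / [4]
Final shape: (4, 4, 1).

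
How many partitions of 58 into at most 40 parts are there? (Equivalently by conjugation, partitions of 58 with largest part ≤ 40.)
p(58, parts ≤ 40) = 714008

Use the recurrence p(n, m) = p(n, m−1) + p(n−m, m): either the largest part is < m (count p(n, m−1)) or the largest part is exactly m (remove one copy of m, count p(n−m, m)). With p(0, ·) = 1 this gives p(58, parts ≤ 40) = 714008. (By conjugating Young diagrams, this also counts partitions of 58 into at most 40 parts.)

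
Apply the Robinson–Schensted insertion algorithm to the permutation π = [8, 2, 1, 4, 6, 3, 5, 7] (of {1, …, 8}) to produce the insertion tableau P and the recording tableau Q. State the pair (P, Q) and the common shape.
P = [1, 3, 5, 7] / [2, 4, 6] / [8];  Q = [1, 4, 5, 8] / [2, 6, 7] / [3];  common shape = (4, 3, 1)

Row-insert the values π_1, π_2, … into P one at a time, bumping the leftmost entry strictly greater than the inserted value down to the next row. The recording tableau Q records, in position (i, j), the step at which that cell was added to P.
  Insert 8 (step 1): P = [8];  Q = [1]
  Insert 2 (step 2): P = [2] / [8];  Q = [1] / [2]
  Insert 1 (step 3): P = [1] / [2] / [8];  Q = [1] / [2] / [3]
  Insert 4 (step 4): P = [1, 4] / [2] / [8];  Q = [1, 4] / [2] / [3]
  Insert 6 (step 5): P = [1, 4, 6] / [2] / [8];  Q = [1, 4, 5] / [2] / [3]
  Insert 3 (step 6): P = [1, 3, 6] / [2, 4] / [8];  Q = [1, 4, 5] / [2, 6] / [3]
  Insert 5 (step 7): P = [1, 3, 5] / [2, 4, 6] / [8];  Q = [1, 4, 5] / [2, 6, 7] / [3]
  Insert 7 (step 8): P = [1, 3, 5, 7] / [2, 4, 6] / [8];  Q = [1, 4, 5, 8] / [2, 6, 7] / [3]
Final shape: (4, 3, 1).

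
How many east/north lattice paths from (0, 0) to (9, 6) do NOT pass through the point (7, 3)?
Number of paths = 3805

Total paths from (0, 0) to (9, 6): C(15, 9) = 5005. Paths through (7, 3): (paths (0, 0) → (7, 3)) × (paths (7, 3) → (9, 6)) = C(10, 7) · C(5, 2) = 120 · 10 = 1200. Avoidance count = 5005 − 1200 = 3805.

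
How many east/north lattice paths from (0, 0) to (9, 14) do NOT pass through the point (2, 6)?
Number of paths = 637010

Total paths from (0, 0) to (9, 14): C(23, 9) = 817190. Paths through (2, 6): (paths (0, 0) → (2, 6)) × (paths (2, 6) → (9, 14)) = C(8, 2) · C(15, 7) = 28 · 6435 = 180180. Avoidance count = 817190 − 180180 = 637010.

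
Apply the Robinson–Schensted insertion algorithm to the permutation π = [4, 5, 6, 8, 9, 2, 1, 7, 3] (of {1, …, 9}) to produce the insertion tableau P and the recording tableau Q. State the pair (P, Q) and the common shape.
P = [1, 3, 6, 7, 9] / [2, 5] / [4, 8];  Q = [1, 2, 3, 4, 5] / [6, 8] / [7, 9];  common shape = (5, 2, 2)

Row-insert the values π_1, π_2, … into P one at a time, bumping the leftmost entry strictly greater than the inserted value down to the next row. The recording tableau Q records, in position (i, j), the step at which that cell was added to P.
  Insert 4 (step 1): P = [4];  Q = [1]
  Insert 5 (step 2): P = [4, 5];  Q = [1, 2]
  Insert 6 (step 3): P = [4, 5, 6];  Q = [1, 2, 3]
  Insert 8 (step 4): P = [4, 5, 6, 8];  Q = [1, 2, 3, 4]
  Insert 9 (step 5): P = [4, 5, 6, 8, 9];  Q = [1, 2, 3, 4, 5]
  Insert 2 (step 6): P = [2, 5, 6, 8, 9] / [4];  Q = [1, 2, 3, 4, 5] / [6]
  Insert 1 (step 7): P = [1, 5, 6, 8, 9] / [2] / [4];  Q = [1, 2, 3, 4, 5] / [6] / [7]
  Insert 7 (step 8): P = [1, 5, 6, 7, 9] / [2, 8] / [4];  Q = [1, 2, 3, 4, 5] / [6, 8] / [7]
  Insert 3 (step 9): P = [1, 3, 6, 7, 9] / [2, 5] / [4, 8];  Q = [1, 2, 3, 4, 5] / [6, 8] / [7, 9]
Final shape: (5, 2, 2).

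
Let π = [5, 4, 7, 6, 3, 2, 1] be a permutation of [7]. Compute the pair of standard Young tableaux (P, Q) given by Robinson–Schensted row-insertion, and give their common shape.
P = [1, 6] / [2, 7] / [3] / [4] / [5];  Q = [1, 3] / [2, 4] / [5] / [6] / [7];  common shape = (2, 2, 1, 1, 1)

Row-insert the values π_1, π_2, … into P one at a time, bumping the leftmost entry strictly greater than the inserted value down to the next row. The recording tableau Q records, in position (i, j), the step at which that cell was added to P.
  Insert 5 (step 1): P = [5];  Q = [1]
  Insert 4 (step 2): P = [4] / [5];  Q = [1] / [2]
  Insert 7 (step 3): P = [4, 7] / [5];  Q = [1, 3] / [2]
  Insert 6 (step 4): P = [4, 6] / [5, 7];  Q = [1, 3] / [2, 4]
  Insert 3 (step 5): P = [3, 6] / [4, 7] / [5];  Q = [1, 3] / [2, 4] / [5]
  Insert 2 (step 6): P = [2, 6] / [3, 7] / [4] / [5];  Q = [1, 3] / [2, 4] / [5] / [6]
  Insert 1 (step 7): P = [1, 6] / [2, 7] / [3] / [4] / [5];  Q = [1, 3] / [2, 4] / [5] / [6] / [7]
Final shape: (2, 2, 1, 1, 1).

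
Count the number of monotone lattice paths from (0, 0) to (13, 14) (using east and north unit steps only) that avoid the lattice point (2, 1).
Number of paths = 12569868

Total paths from (0, 0) to (13, 14): C(27, 13) = 20058300. Paths through (2, 1): (paths (0, 0) → (2, 1)) × (paths (2, 1) → (13, 14)) = C(3, 2) · C(24, 11) = 3 · 2496144 = 7488432. Avoidance count = 20058300 − 7488432 = 12569868.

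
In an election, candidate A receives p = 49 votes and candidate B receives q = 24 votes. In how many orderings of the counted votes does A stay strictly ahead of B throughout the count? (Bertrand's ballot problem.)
Strict-lead orderings = 4056255950045422500

Total orderings of the 73 votes with 49 for A: C(73, 49) = 11844267374132633700. By the Bertrand ballot formula (Cycle Lemma / reflection principle), the number of orderings in which A is strictly ahead of B throughout is (p − q)/(p + q) · C(p + q, p) = (49 − 24)/(49 + 24) · 11844267374132633700 = 4056255950045422500.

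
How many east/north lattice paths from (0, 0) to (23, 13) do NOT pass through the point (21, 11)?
Number of paths = 1536642720

Total paths from (0, 0) to (23, 13): C(36, 23) = 2310789600. Paths through (21, 11): (paths (0, 0) → (21, 11)) × (paths (21, 11) → (23, 13)) = C(32, 21) · C(4, 2) = 129024480 · 6 = 774146880. Avoidance count = 2310789600 − 774146880 = 1536642720.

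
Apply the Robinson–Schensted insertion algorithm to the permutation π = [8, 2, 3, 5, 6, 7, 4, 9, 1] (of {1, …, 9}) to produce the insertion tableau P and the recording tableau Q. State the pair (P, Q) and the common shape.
P = [1, 3, 4, 6, 7, 9] / [2] / [5] / [8];  Q = [1, 3, 4, 5, 6, 8] / [2] / [7] / [9];  common shape = (6, 1, 1, 1)

Row-insert the values π_1, π_2, … into P one at a time, bumping the leftmost entry strictly greater than the inserted value down to the next row. The recording tableau Q records, in position (i, j), the step at which that cell was added to P.
  Insert 8 (step 1): P = [8];  Q = [1]
  Insert 2 (step 2): P = [2] / [8];  Q = [1] / [2]
  Insert 3 (step 3): P = [2, 3] / [8];  Q = [1, 3] / [2]
  Insert 5 (step 4): P = [2, 3, 5] / [8];  Q = [1, 3, 4] / [2]
  Insert 6 (step 5): P = [2, 3, 5, 6] / [8];  Q = [1, 3, 4, 5] / [2]
  Insert 7 (step 6): P = [2, 3, 5, 6, 7] / [8];  Q = [1, 3, 4, 5, 6] / [2]
  Insert 4 (step 7): P = [2, 3, 4, 6, 7] / [5] / [8];  Q = [1, 3, 4, 5, 6] / [2] / [7]
  Insert 9 (step 8): P = [2, 3, 4, 6, 7, 9] / [5] / [8];  Q = [1, 3, 4, 5, 6, 8] / [2] / [7]
  Insert 1 (step 9): P = [1, 3, 4, 6, 7, 9] / [2] / [5] / [8];  Q = [1, 3, 4, 5, 6, 8] / [2] / [7] / [9]
Final shape: (6, 1, 1, 1).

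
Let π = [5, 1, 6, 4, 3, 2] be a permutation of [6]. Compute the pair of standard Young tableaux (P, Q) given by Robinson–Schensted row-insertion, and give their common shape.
P = [1, 2] / [3, 6] / [4] / [5];  Q = [1, 3] / [2, 4] / [5] / [6];  common shape = (2, 2, 1, 1)

Row-insert the values π_1, π_2, … into P one at a time, bumping the leftmost entry strictly greater than the inserted value down to the next row. The recording tableau Q records, in position (i, j), the step at which that cell was added to P.
  Insert 5 (step 1): P = [5];  Q = [1]
  Insert 1 (step 2): P = [1] / [5];  Q = [1] / [2]
  Insert 6 (step 3): P = [1, 6] / [5];  Q = [1, 3] / [2]
  Insert 4 (step 4): P = [1, 4] / [5, 6];  Q = [1, 3] / [2, 4]
  Insert 3 (step 5): P = [1, 3] / [4, 6] / [5];  Q = [1, 3] / [2, 4] / [5]
  Insert 2 (step 6): P = [1, 2] / [3, 6] / [4] / [5];  Q = [1, 3] / [2, 4] / [5] / [6]
Final shape: (2, 2, 1, 1).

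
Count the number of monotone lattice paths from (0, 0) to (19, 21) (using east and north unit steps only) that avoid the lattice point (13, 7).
Number of paths = 128277733200

Total paths from (0, 0) to (19, 21): C(40, 19) = 131282408400. Paths through (13, 7): (paths (0, 0) → (13, 7)) × (paths (13, 7) → (19, 21)) = C(20, 13) · C(20, 6) = 77520 · 38760 = 3004675200. Avoidance count = 131282408400 − 3004675200 = 128277733200.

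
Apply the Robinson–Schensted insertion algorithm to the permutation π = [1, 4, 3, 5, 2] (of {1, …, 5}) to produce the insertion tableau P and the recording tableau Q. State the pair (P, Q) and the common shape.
P = [1, 2, 5] / [3] / [4];  Q = [1, 2, 4] / [3] / [5];  common shape = (3, 1, 1)

Row-insert the values π_1, π_2, … into P one at a time, bumping the leftmost entry strictly greater than the inserted value down to the next row. The recording tableau Q records, in position (i, j), the step at which that cell was added to P.
  Insert 1 (step 1): P = [1];  Q = [1]
  Insert 4 (step 2): P = [1, 4];  Q = [1, 2]
  Insert 3 (step 3): P = [1, 3] / [4];  Q = [1, 2] / [3]
  Insert 5 (step 4): P = [1, 3, 5] / [4];  Q = [1, 2, 4] / [3]
  Insert 2 (step 5): P = [1, 2, 5] / [3] / [4];  Q = [1, 2, 4] / [3] / [5]
Final shape: (3, 1, 1).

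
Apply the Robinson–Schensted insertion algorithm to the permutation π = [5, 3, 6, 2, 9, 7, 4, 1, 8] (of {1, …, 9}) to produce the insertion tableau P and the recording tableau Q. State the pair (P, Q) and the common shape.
P = [1, 4, 7, 8] / [2, 6] / [3, 9] / [5];  Q = [1, 3, 5, 9] / [2, 6] / [4, 7] / [8];  common shape = (4, 2, 2, 1)

Row-insert the values π_1, π_2, … into P one at a time, bumping the leftmost entry strictly greater than the inserted value down to the next row. The recording tableau Q records, in position (i, j), the step at which that cell was added to P.
  Insert 5 (step 1): P = [5];  Q = [1]
  Insert 3 (step 2): P = [3] / [5];  Q = [1] / [2]
  Insert 6 (step 3): P = [3, 6] / [5];  Q = [1, 3] / [2]
  Insert 2 (step 4): P = [2, 6] / [3] / [5];  Q = [1, 3] / [2] / [4]
  Insert 9 (step 5): P = [2, 6, 9] / [3] / [5];  Q = [1, 3, 5] / [2] / [4]
  Insert 7 (step 6): P = [2, 6, 7] / [3, 9] / [5];  Q = [1, 3, 5] / [2, 6] / [4]
  Insert 4 (step 7): P = [2, 4, 7] / [3, 6] / [5, 9];  Q = [1, 3, 5] / [2, 6] / [4, 7]
  Insert 1 (step 8): P = [1, 4, 7] / [2, 6] / [3, 9] / [5];  Q = [1, 3, 5] / [2, 6] / [4, 7] / [8]
  Insert 8 (step 9): P = [1, 4, 7, 8] / [2, 6] / [3, 9] / [5];  Q = [1, 3, 5, 9] / [2, 6] / [4, 7] / [8]
Final shape: (4, 2, 2, 1).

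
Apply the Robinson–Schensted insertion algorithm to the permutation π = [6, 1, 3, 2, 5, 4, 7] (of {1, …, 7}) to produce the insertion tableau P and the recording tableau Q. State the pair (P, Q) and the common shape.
P = [1, 2, 4, 7] / [3, 5] / [6];  Q = [1, 3, 5, 7] / [2, 6] / [4];  common shape = (4, 2, 1)

Row-insert the values π_1, π_2, … into P one at a time, bumping the leftmost entry strictly greater than the inserted value down to the next row. The recording tableau Q records, in position (i, j), the step at which that cell was added to P.
  Insert 6 (step 1): P = [6];  Q = [1]
  Insert 1 (step 2): P = [1] / [6];  Q = [1] / [2]
  Insert 3 (step 3): P = [1, 3] / [6];  Q = [1, 3] / [2]
  Insert 2 (step 4): P = [1, 2] / [3] / [6];  Q = [1, 3] / [2] / [4]
  Insert 5 (step 5): P = [1, 2, 5] / [3] / [6];  Q = [1, 3, 5] / [2] / [4]
  Insert 4 (step 6): P = [1, 2, 4] / [3, 5] / [6];  Q = [1, 3, 5] / [2, 6] / [4]
  Insert 7 (step 7): P = [1, 2, 4, 7] / [3, 5] / [6];  Q = [1, 3, 5, 7] / [2, 6] / [4]
Final shape: (4, 2, 1).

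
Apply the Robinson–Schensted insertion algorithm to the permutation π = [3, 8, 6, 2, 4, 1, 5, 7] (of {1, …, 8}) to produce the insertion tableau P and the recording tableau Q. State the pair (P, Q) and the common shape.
P = [1, 4, 5, 7] / [2, 6] / [3] / [8];  Q = [1, 2, 7, 8] / [3, 5] / [4] / [6];  common shape = (4, 2, 1, 1)

Row-insert the values π_1, π_2, … into P one at a time, bumping the leftmost entry strictly greater than the inserted value down to the next row. The recording tableau Q records, in position (i, j), the step at which that cell was added to P.
  Insert 3 (step 1): P = [3];  Q = [1]
  Insert 8 (step 2): P = [3, 8];  Q = [1, 2]
  Insert 6 (step 3): P = [3, 6] / [8];  Q = [1, 2] / [3]
  Insert 2 (step 4): P = [2, 6] / [3] / [8];  Q = [1, 2] / [3] / [4]
  Insert 4 (step 5): P = [2, 4] / [3, 6] / [8];  Q = [1, 2] / [3, 5] / [4]
  Insert 1 (step 6): P = [1, 4] / [2, 6] / [3] / [8];  Q = [1, 2] / [3, 5] / [4] / [6]
  Insert 5 (step 7): P = [1, 4, 5] / [2, 6] / [3] / [8];  Q = [1, 2, 7] / [3, 5] / [4] / [6]
  Insert 7 (step 8): P = [1, 4, 5, 7] / [2, 6] / [3] / [8];  Q = [1, 2, 7, 8] / [3, 5] / [4] / [6]
Final shape: (4, 2, 1, 1).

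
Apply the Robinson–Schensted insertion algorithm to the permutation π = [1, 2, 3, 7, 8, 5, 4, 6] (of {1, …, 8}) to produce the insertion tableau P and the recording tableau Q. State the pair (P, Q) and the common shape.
P = [1, 2, 3, 4, 6] / [5, 8] / [7];  Q = [1, 2, 3, 4, 5] / [6, 8] / [7];  common shape = (5, 2, 1)

Row-insert the values π_1, π_2, … into P one at a time, bumping the leftmost entry strictly greater than the inserted value down to the next row. The recording tableau Q records, in position (i, j), the step at which that cell was added to P.
  Insert 1 (step 1): P = [1];  Q = [1]
  Insert 2 (step 2): P = [1, 2];  Q = [1, 2]
  Insert 3 (step 3): P = [1, 2, 3];  Q = [1, 2, 3]
  Insert 7 (step 4): P = [1, 2, 3, 7];  Q = [1, 2, 3, 4]
  Insert 8 (step 5): P = [1, 2, 3, 7, 8];  Q = [1, 2, 3, 4, 5]
  Insert 5 (step 6): P = [1, 2, 3, 5, 8] / [7];  Q = [1, 2, 3, 4, 5] / [6]
  Insert 4 (step 7): P = [1, 2, 3, 4, 8] / [5] / [7];  Q = [1, 2, 3, 4, 5] / [6] / [7]
  Insert 6 (step 8): P = [1, 2, 3, 4, 6] / [5, 8] / [7];  Q = [1, 2, 3, 4, 5] / [6, 8] / [7]
Final shape: (5, 2, 1).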